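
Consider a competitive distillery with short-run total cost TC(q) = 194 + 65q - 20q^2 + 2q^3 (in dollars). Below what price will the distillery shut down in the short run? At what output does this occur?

The shutdown price is the minimum of AVC. VC = 65q - 20q^2 + 2q^3, so AVC = 65 - 20q + 2q^2.
dAVC/dq = -20 + 4q = 0 gives q = 5. min AVC = 65 - 20·5 + 2·5^2 = 15.
The firm shuts down for any P below $15.

$15 per unit, at q = 5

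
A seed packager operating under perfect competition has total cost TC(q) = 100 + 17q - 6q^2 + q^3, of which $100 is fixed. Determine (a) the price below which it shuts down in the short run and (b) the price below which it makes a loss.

Shutdown price = $8; break-even price = $32

Shutdown price = min AVC. AVC = 17 - 6q + q^2, with vertex at q = 3 and minimum $8.
ATC = 100/q + 17 - 6q + q^2. Setting dATC/dq = −100/q^2 − 6 + 2q = 0 gives q = 5 (since 2·5^3 − 6·5^2 = 100).
min ATC = 100/5 + 17 − 6·5 + 5^2 = $32. That is the break-even price.
Between these two prices the firm operates at a loss; above $32 it earns a profit.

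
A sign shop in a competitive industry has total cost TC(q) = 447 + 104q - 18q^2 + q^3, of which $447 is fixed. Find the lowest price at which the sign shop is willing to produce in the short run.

Short-run supply begins at min AVC. From VC = 104q - 18q^2 + q^3, AVC = 104 - 18q + q^2.
dAVC/dq = -18 + 2q = 0 gives q = 9. min AVC = 104 - 18·9 + 9^2 = 23.
The firm shuts down for any P below $23.

$23 per unit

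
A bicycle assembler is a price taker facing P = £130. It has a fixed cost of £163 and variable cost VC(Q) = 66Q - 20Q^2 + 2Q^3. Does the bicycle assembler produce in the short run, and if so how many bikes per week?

Produce at Q = 8

Strip out fixed cost: VC = 66Q - 20Q^2 + 2Q^3. Then AVC = 66 - 20Q + 2Q^2 and MC = 66 - 40Q + 6Q^2.
AVC is minimized where dAVC/dQ = -20 + 4Q = 0, at Q = 5; min AVC = 66 - 20·5 + 2·5^2 = £16.
P = £130 exceeds min AVC = £16, so the firm stays open.
Solving P = MC: -64 - 40Q + 6Q^2 = 0 ⇒ Q = -4/3 or 8. On the upward-sloping branch, Q* = 8.
Check: AVC at Q = 8 is £34 ≤ P, so revenue covers variable cost.
Profit = P·Q − TC = 130·8 − 435 = £605.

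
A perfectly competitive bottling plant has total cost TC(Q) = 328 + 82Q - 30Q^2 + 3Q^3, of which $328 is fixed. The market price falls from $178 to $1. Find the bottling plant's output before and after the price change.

AVC = 82 - 30Q + 3Q^2, minimized at Q = 5 where min AVC = $7. MC = 82 - 60Q + 9Q^2.
At P = $178 ≥ min AVC, set P = MC on the rising branch: Q = 8.
At P = $1 < min AVC = $7, price no longer covers variable cost at any output, so the firm shuts down: Q = 0.

Output falls from 8 to 0 (the firm shuts down)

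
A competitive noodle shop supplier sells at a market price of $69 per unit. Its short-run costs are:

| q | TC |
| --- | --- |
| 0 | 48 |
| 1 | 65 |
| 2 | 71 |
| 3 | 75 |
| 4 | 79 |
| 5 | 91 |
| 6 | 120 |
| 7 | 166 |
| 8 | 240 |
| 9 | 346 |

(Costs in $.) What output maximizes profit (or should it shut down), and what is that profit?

Profit at each row (π = 69q − TC): q=0: -48; q=1: 4; q=2: 67; q=3: 132; q=4: 197; q=5: 254; q=6: 294; q=7: 317; q=8: 312; q=9: 275.
Profit is maximized at q = 7. AVC there is 118/7 = $16.86 ≤ P, so producing beats shutting down (which would give -$48).

q = 7; profit = $317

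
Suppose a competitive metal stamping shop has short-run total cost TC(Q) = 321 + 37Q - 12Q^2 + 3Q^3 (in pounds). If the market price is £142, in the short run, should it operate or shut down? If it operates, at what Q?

Strip out fixed cost: VC = 37Q - 12Q^2 + 3Q^3. Then AVC = 37 - 12Q + 3Q^2 and MC = 37 - 24Q + 9Q^2.
AVC is minimized where dAVC/dQ = -12 + 6Q = 0, at Q = 2; min AVC = 37 - 12·2 + 3·2^2 = £25.
Since P = £142 ≥ min AVC = £25, price covers variable cost and the firm should produce.
Solving P = MC: -105 - 24Q + 9Q^2 = 0 ⇒ Q = -7/3 or 5. On the upward-sloping branch, Q* = 5.
Check: AVC at Q = 5 is £52 ≤ P, so revenue covers variable cost.
Profit = P·Q − TC = 142·5 − 581 = £129.

Produce at Q = 5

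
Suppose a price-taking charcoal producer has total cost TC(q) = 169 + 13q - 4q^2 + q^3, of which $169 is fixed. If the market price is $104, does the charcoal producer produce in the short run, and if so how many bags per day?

From TC, MC = TC'(q) = 13 - 8q + 3q^2 and AVC = VC/q = 13 - 4q + q^2.
AVC hits its minimum where MC = AVC, at q = 2, giving min AVC = 13 - 4·2 + 2^2 = $9.
Since P = $104 ≥ min AVC = $9, price covers variable cost and the firm should produce.
Solving P = MC: -91 - 8q + 3q^2 = 0 ⇒ q = -13/3 or 7. On the upward-sloping branch, q* = 7.
Check: AVC at q = 7 is $34 ≤ P, so revenue covers variable cost.
Profit = P·q − TC = 104·7 − 407 = $321.

Produce at q = 7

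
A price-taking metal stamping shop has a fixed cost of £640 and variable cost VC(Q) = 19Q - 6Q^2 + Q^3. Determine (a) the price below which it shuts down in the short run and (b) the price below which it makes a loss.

AVC = 19 - 6Q + Q^2; minimized at Q = 3, giving min AVC = £10. That is the shutdown price.
ATC = 640/Q + 19 - 6Q + Q^2. Setting dATC/dQ = −640/Q^2 − 6 + 2Q = 0 gives Q = 8 (since 2·8^3 − 6·8^2 = 640).
min ATC = 640/8 + 19 − 6·8 + 8^2 = £115. That is the break-even price.
Between these two prices the firm operates at a loss; above £115 it earns a profit.

Shutdown price = £10; break-even price = £115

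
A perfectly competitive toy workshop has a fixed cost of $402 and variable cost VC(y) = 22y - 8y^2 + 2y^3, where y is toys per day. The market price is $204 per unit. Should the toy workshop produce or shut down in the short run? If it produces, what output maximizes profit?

Variable cost is VC = 22y - 8y^2 + 2y^3, so AVC = VC/y = 22 - 8y + 2y^2 and MC = dTC/dy = 22 - 16y + 6y^2.
AVC hits its minimum where MC = AVC, at y = 2, giving min AVC = 22 - 8·2 + 2·2^2 = $14.
Because $204 ≥ $14, revenue can cover variable cost; the firm operates.
Set P = MC: 204 = 22 - 16y + 6y^2 → -182 - 16y + 6y^2 = 0. The roots are y = -13/3 and y = 7; the profit-maximizing output is on the rising part of MC, so y* = 7.
Check: AVC at y = 7 is $64 ≤ P, so revenue covers variable cost.
Profit = P·y − TC = 204·7 − 850 = $578.

Produce at y = 7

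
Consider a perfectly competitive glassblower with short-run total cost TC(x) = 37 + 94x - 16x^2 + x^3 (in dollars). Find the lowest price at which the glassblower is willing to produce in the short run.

Short-run supply begins at min AVC. From VC = 94x - 16x^2 + x^3, AVC = 94 - 16x + x^2.
dAVC/dx = -16 + 2x = 0 gives x = 8. min AVC = 94 - 16·8 + 8^2 = 30.
For P < $30 the firm produces nothing.

$30 per unit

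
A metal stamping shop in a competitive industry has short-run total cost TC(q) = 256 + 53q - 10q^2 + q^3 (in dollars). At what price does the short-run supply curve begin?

The firm shuts down when price falls below the minimum of average variable cost. AVC = VC/q = 53 - 10q + q^2.
dAVC/dq = -10 + 2q = 0 gives q = 5. min AVC = 53 - 10·5 + 5^2 = 28.
The firm shuts down for any P below $28.

$28 per unit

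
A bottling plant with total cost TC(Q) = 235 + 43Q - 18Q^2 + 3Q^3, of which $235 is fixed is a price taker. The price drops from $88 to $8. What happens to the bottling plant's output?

MC = 43 - 36Q + 9Q^2; the shutdown threshold is min AVC = $16 (at Q = 3).
At P = $88 ≥ min AVC, set P = MC on the rising branch: Q = 5.
At P = $8 < min AVC = $16, price no longer covers variable cost at any output, so the firm shuts down: Q = 0.

Output falls from 5 to 0 (the firm shuts down)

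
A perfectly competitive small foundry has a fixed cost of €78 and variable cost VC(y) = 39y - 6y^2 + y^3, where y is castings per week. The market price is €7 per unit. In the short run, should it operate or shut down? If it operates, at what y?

Shut down

From TC, MC = TC'(y) = 39 - 12y + 3y^2 and AVC = VC/y = 39 - 6y + y^2.
AVC is minimized where dAVC/dy = -6 + 2y = 0, at y = 3; min AVC = 39 - 6·3 + 3^2 = €30.
P = €7 lies below min AVC = €30; no output level covers variable cost.
Shutting down limits the loss to fixed cost, €78.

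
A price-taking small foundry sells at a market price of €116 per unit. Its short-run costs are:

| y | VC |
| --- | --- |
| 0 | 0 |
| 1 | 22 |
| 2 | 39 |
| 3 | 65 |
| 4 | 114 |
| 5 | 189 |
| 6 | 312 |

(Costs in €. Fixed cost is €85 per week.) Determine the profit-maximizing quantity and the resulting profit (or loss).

Tabulate TR − TC: y=0: -85; y=1: 9; y=2: 108; y=3: 198; y=4: 265; y=5: 306; y=6: 299.
Profit is maximized at y = 5. AVC there is 189/5 = €37.80 ≤ P, so producing beats shutting down (which would give -€85).

y = 5; profit = €306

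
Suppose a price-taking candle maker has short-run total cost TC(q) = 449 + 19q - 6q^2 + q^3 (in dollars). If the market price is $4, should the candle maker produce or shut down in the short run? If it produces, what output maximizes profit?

Shut down

Strip out fixed cost: VC = 19q - 6q^2 + q^3. Then AVC = 19 - 6q + q^2 and MC = 19 - 12q + 3q^2.
AVC is minimized where dAVC/dq = -6 + 2q = 0, at q = 3; min AVC = 19 - 6·3 + 3^2 = $10.
With P < min AVC ($4 < $10), every unit sold adds to the loss.
Best response: produce nothing and absorb the $449 fixed cost.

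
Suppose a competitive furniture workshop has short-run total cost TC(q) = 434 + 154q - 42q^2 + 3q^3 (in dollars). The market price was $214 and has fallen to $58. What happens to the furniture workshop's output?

Output falls from 10 to 8

MC = 154 - 84q + 9q^2; the shutdown threshold is min AVC = $7 (at q = 7).
At P = $214 ≥ min AVC, set P = MC on the rising branch: q = 10.
At P = $58 ≥ min AVC, set P = MC: q = 8. The firm stays open but cuts output.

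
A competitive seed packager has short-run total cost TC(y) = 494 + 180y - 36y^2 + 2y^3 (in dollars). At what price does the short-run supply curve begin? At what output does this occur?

$18 per unit, at y = 9

Short-run supply begins at min AVC. From VC = 180y - 36y^2 + 2y^3, AVC = 180 - 36y + 2y^2.
dAVC/dy = -36 + 4y = 0 gives y = 9. min AVC = 180 - 36·9 + 2·9^2 = 18.
The firm shuts down for any P below $18.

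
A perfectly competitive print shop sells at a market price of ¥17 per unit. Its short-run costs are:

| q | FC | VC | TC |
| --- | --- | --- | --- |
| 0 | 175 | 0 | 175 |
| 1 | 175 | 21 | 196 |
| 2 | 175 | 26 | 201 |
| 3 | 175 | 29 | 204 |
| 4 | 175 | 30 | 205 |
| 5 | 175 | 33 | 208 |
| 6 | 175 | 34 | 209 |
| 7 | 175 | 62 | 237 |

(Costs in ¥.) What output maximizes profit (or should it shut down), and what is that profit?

q = 6; profit = -¥107

Compute π = P·q − TC at each output: q=0: -175; q=1: -179; q=2: -167; q=3: -153; q=4: -137; q=5: -123; q=6: -107; q=7: -118.
Profit is maximized at q = 6. AVC there is 34/6 = ¥5.67 ≤ P, so producing beats shutting down (which would give -¥175).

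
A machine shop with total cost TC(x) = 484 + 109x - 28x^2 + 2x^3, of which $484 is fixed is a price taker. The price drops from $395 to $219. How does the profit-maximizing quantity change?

AVC = 109 - 28x + 2x^2, minimized at x = 7 where min AVC = $11. MC = 109 - 56x + 6x^2.
At P = $395 ≥ min AVC, set P = MC on the rising branch: x = 13.
At P = $219 ≥ min AVC, set P = MC: x = 11. The firm stays open but cuts output.

Output falls from 13 to 11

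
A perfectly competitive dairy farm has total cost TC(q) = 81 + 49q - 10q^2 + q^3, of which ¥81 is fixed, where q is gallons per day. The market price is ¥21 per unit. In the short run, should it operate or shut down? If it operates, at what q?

Shut down

Strip out fixed cost: VC = 49q - 10q^2 + q^3. Then AVC = 49 - 10q + q^2 and MC = 49 - 20q + 3q^2.
The AVC parabola has its vertex at q = 10/2 = 5, where AVC = 49 - 10·5 + 5^2 = ¥24.
Since P = ¥21 < min AVC = ¥24, price fails to cover variable cost at any output.
The firm minimizes its loss by shutting down and losing only its fixed cost of ¥81.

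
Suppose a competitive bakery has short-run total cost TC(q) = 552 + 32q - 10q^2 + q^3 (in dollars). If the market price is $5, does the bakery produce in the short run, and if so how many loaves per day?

Shut down

From TC, MC = TC'(q) = 32 - 20q + 3q^2 and AVC = VC/q = 32 - 10q + q^2.
AVC is minimized where dAVC/dq = -10 + 2q = 0, at q = 5; min AVC = 32 - 10·5 + 5^2 = $7.
With P < min AVC ($5 < $7), every unit sold adds to the loss.
The firm minimizes its loss by shutting down and losing only its fixed cost of $552.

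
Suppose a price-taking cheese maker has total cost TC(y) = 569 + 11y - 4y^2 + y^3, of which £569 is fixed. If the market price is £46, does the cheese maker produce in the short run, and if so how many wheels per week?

From TC, MC = TC'(y) = 11 - 8y + 3y^2 and AVC = VC/y = 11 - 4y + y^2.
AVC is minimized where dAVC/dy = -4 + 2y = 0, at y = 2; min AVC = 11 - 4·2 + 2^2 = £7.
Since P = £46 ≥ min AVC = £7, price covers variable cost and the firm should produce.
P = MC gives -35 - 8y + 3y^2 = 0, with roots -7/3 and 5. Take the larger (rising MC): y* = 5.
Check: AVC at y = 5 is £16 ≤ P, so revenue covers variable cost.
Profit = P·y − TC = 46·5 − 649 = -£419, a loss, but smaller than the £569 fixed cost the firm would lose by shutting down.

Produce at y = 5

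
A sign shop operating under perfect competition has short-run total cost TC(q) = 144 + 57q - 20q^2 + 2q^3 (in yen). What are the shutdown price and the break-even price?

Shutdown price = ¥7; break-even price = ¥33

AVC = 57 - 20q + 2q^2; minimized at q = 5, giving min AVC = ¥7. That is the shutdown price.
ATC = 144/q + 57 - 20q + 2q^2. Setting dATC/dq = −144/q^2 − 20 + 4q = 0 gives q = 6 (since 4·6^3 − 20·6^2 = 144).
min ATC = 144/6 + 57 − 20·6 + 2·6^2 = ¥33. That is the break-even price.
Between these two prices the firm operates at a loss; above ¥33 it earns a profit.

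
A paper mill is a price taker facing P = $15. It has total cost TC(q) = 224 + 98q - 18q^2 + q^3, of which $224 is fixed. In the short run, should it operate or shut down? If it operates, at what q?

Variable cost is VC = 98q - 18q^2 + q^3, so AVC = VC/q = 98 - 18q + q^2 and MC = dTC/dq = 98 - 36q + 3q^2.
AVC is minimized where dAVC/dq = -18 + 2q = 0, at q = 9; min AVC = 98 - 18·9 + 9^2 = $17.
Since P = $15 < min AVC = $17, price fails to cover variable cost at any output.
The firm minimizes its loss by shutting down and losing only its fixed cost of $224.

Shut down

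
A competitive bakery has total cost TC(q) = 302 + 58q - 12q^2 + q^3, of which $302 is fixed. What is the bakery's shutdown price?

The firm shuts down when price falls below the minimum of average variable cost. AVC = VC/q = 58 - 12q + q^2.
dAVC/dq = -12 + 2q = 0 gives q = 6. min AVC = 58 - 12·6 + 6^2 = 22.
The firm shuts down for any P below $22.

$22 per unit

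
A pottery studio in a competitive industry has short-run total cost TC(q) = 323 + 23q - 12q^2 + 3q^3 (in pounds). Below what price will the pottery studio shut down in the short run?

£11 per unit

The firm shuts down when price falls below the minimum of average variable cost. AVC = VC/q = 23 - 12q + 3q^2.
dAVC/dq = -12 + 6q = 0 gives q = 2. min AVC = 23 - 12·2 + 3·2^2 = 11.
For P < £11 the firm produces nothing.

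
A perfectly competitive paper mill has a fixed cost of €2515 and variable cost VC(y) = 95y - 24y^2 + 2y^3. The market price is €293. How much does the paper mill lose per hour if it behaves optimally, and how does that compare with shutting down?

Profit = -€95 at y = 11

AVC = 95 - 24y + 2y^2; min AVC = €23 at y = 6. Since P = €293 ≥ min AVC, the firm produces.
With MC = 95 - 48y + 6y^2, P = MC on the upward-sloping part at y* = 11.
TR = 293·11 = 3223. TC = 2515 + 803 = 3318. Profit = 3223 − 3318 = -€95.
That loss of €95 beats the €2515 the firm would lose by shutting down; producing recovers €2420 of fixed cost.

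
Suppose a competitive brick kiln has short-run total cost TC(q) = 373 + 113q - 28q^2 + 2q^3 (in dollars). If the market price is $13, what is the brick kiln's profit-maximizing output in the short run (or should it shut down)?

Shut down

Variable cost is VC = 113q - 28q^2 + 2q^3, so AVC = VC/q = 113 - 28q + 2q^2 and MC = dTC/dq = 113 - 56q + 6q^2.
AVC is minimized where dAVC/dq = -28 + 4q = 0, at q = 7; min AVC = 113 - 28·7 + 2·7^2 = $15.
With P < min AVC ($13 < $15), every unit sold adds to the loss.
Best response: produce nothing and absorb the $373 fixed cost.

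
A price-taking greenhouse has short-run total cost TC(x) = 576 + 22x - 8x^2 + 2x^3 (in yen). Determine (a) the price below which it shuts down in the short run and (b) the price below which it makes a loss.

AVC = 22 - 8x + 2x^2; minimized at x = 2, giving min AVC = ¥14. That is the shutdown price.
ATC = 576/x + 22 - 8x + 2x^2. Setting dATC/dx = −576/x^2 − 8 + 4x = 0 gives x = 6 (since 4·6^3 − 8·6^2 = 576).
min ATC = 576/6 + 22 − 8·6 + 2·6^2 = ¥142. That is the break-even price.
For ¥14 ≤ P < ¥142 the firm produces at a loss; below ¥14 it shuts down.

Shutdown price = ¥14; break-even price = ¥142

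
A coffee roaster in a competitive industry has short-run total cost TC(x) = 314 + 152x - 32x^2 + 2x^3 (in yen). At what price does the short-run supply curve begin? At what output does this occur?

The firm shuts down when price falls below the minimum of average variable cost. AVC = VC/x = 152 - 32x + 2x^2.
dAVC/dx = -32 + 4x = 0 gives x = 8. min AVC = 152 - 32·8 + 2·8^2 = 24.
The firm shuts down for any P below ¥24.

¥24 per unit, at x = 8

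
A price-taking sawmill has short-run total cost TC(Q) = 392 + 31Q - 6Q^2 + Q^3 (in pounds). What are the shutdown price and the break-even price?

Shutdown price = £22; break-even price = £94

Shutdown price = min AVC. AVC = 31 - 6Q + Q^2, with vertex at Q = 3 and minimum £22.
ATC = 392/Q + 31 - 6Q + Q^2. Setting dATC/dQ = −392/Q^2 − 6 + 2Q = 0 gives Q = 7 (since 2·7^3 − 6·7^2 = 392).
min ATC = 392/7 + 31 − 6·7 + 7^2 = £94. That is the break-even price.
Between these two prices the firm operates at a loss; above £94 it earns a profit.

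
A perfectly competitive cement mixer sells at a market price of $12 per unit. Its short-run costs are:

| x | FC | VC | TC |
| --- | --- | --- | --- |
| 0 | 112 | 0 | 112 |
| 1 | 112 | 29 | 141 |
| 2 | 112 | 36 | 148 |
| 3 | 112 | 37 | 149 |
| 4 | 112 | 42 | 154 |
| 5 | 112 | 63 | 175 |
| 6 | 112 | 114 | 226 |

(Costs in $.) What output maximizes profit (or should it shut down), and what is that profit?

Compute π = P·x − TC at each output: x=0: -112; x=1: -129; x=2: -124; x=3: -113; x=4: -106; x=5: -115; x=6: -154.
Profit is maximized at x = 4. AVC there is 42/4 = $10.50 ≤ P, so producing beats shutting down (which would give -$112).

x = 4; profit = -$106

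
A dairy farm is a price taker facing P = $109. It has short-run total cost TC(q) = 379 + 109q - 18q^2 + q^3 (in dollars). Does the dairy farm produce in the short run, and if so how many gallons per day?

From TC, MC = TC'(q) = 109 - 36q + 3q^2 and AVC = VC/q = 109 - 18q + q^2.
AVC is minimized where dAVC/dq = -18 + 2q = 0, at q = 9; min AVC = 109 - 18·9 + 9^2 = $28.
Since P = $109 ≥ min AVC = $28, price covers variable cost and the firm should produce.
Set P = MC: 109 = 109 - 36q + 3q^2 → -36q + 3q^2 = 0. The roots are q = 0 and q = 12; the profit-maximizing output is on the rising part of MC, so q* = 12.
Check: AVC at q = 12 is $37 ≤ P, so revenue covers variable cost.
Profit = P·q − TC = 109·12 − 823 = $485.

Produce at q = 12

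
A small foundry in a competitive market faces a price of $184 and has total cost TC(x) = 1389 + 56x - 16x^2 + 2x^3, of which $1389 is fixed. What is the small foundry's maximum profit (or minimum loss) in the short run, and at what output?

Profit = -$365 at x = 8

AVC = 56 - 16x + 2x^2; min AVC = $24 at x = 4. Since P = $184 ≥ min AVC, the firm produces.
MC = 56 - 32x + 6x^2. Setting P = MC and taking the root on the rising branch gives x* = 8.
TR = 184·8 = 1472. TC = 1389 + 448 = 1837. Profit = 1472 − 1837 = -$365.
That loss of $365 beats the $1389 the firm would lose by shutting down; producing recovers $1024 of fixed cost.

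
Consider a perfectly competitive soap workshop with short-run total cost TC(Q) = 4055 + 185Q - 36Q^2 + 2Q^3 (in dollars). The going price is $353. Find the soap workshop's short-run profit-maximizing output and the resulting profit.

Profit = -$135 at Q = 14

AVC = 185 - 36Q + 2Q^2; min AVC = $23 at Q = 9. Since P = $353 ≥ min AVC, the firm produces.
MC = 185 - 72Q + 6Q^2. Setting P = MC and taking the root on the rising branch gives Q* = 14.
TR = 353·14 = 4942. TC = 4055 + 1022 = 5077. Profit = 4942 − 5077 = -$135.
That loss of $135 beats the $4055 the firm would lose by shutting down; producing recovers $3920 of fixed cost.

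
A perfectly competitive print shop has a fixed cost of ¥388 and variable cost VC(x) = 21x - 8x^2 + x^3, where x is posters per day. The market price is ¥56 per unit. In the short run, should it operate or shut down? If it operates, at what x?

Strip out fixed cost: VC = 21x - 8x^2 + x^3. Then AVC = 21 - 8x + x^2 and MC = 21 - 16x + 3x^2.
AVC hits its minimum where MC = AVC, at x = 4, giving min AVC = 21 - 8·4 + 4^2 = ¥5.
P = ¥56 exceeds min AVC = ¥5, so the firm stays open.
Set P = MC: 56 = 21 - 16x + 3x^2 → -35 - 16x + 3x^2 = 0. The roots are x = -5/3 and x = 7; the profit-maximizing output is on the rising part of MC, so x* = 7.
Check: AVC at x = 7 is ¥14 ≤ P, so revenue covers variable cost.
Profit = P·x − TC = 56·7 − 486 = -¥94, a loss, but smaller than the ¥388 fixed cost the firm would lose by shutting down.

Produce at x = 7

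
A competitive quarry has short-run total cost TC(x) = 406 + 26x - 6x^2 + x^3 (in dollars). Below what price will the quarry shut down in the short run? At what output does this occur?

The shutdown price is the minimum of AVC. VC = 26x - 6x^2 + x^3, so AVC = 26 - 6x + x^2.
At the minimum of AVC, MC = AVC. MC = 26 - 12x + 3x^2; setting MC = AVC gives 2x^2 - 6x = 0, so x = 3. min AVC = 17.
For P < $17 the firm produces nothing.

$17 per unit, at x = 3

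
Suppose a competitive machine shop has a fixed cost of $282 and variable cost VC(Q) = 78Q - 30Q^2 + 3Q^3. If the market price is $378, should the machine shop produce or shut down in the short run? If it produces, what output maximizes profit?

Strip out fixed cost: VC = 78Q - 30Q^2 + 3Q^3. Then AVC = 78 - 30Q + 3Q^2 and MC = 78 - 60Q + 9Q^2.
AVC is minimized where dAVC/dQ = -30 + 6Q = 0, at Q = 5; min AVC = 78 - 30·5 + 3·5^2 = $3.
Since P = $378 ≥ min AVC = $3, price covers variable cost and the firm should produce.
Set P = MC: 378 = 78 - 60Q + 9Q^2 → -300 - 60Q + 9Q^2 = 0. The roots are Q = -10/3 and Q = 10; the profit-maximizing output is on the rising part of MC, so Q* = 10.
Check: AVC at Q = 10 is $78 ≤ P, so revenue covers variable cost.
Profit = P·Q − TC = 378·10 − 1062 = $2718.

Produce at Q = 10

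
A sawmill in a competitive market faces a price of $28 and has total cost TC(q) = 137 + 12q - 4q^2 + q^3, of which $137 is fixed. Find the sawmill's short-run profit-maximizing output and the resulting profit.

Profit = -$73 at q = 4

AVC = 12 - 4q + q^2; min AVC = $8 at q = 2. Since P = $28 ≥ min AVC, the firm produces.
With MC = 12 - 8q + 3q^2, P = MC on the upward-sloping part at q* = 4.
TR = 28·4 = 112. TC = 137 + 48 = 185. Profit = 112 − 185 = -$73.
Shutting down would mean losing the fixed cost of $137, so operating at a loss of $73 is better by $64.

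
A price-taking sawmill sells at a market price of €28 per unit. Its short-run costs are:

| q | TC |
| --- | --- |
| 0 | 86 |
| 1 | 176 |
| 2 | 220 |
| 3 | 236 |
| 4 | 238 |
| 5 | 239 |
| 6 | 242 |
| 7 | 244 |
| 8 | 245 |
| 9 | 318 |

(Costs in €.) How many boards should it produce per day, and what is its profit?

Tabulate TR − TC: q=0: -86; q=1: -148; q=2: -164; q=3: -152; q=4: -126; q=5: -99; q=6: -74; q=7: -48; q=8: -21; q=9: -66.
Profit is maximized at q = 8. AVC there is 159/8 = €19.88 ≤ P, so producing beats shutting down (which would give -€86).

q = 8; profit = -€21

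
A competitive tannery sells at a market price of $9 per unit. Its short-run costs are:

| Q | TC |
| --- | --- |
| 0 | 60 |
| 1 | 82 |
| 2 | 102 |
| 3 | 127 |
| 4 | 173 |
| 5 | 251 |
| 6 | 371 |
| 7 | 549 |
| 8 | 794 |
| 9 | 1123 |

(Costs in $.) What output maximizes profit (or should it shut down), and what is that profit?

Q = 0 (shut down); profit = -$60

Profit at each row (π = 9Q − TC): Q=0: -60; Q=1: -73; Q=2: -84; Q=3: -100; Q=4: -137; Q=5: -206; Q=6: -317; Q=7: -486; Q=8: -722; Q=9: -1042.
Profit is highest at Q = 0. Equivalently, the lowest AVC in the table is 42/2 ≈ $21 at Q = 2, and P = $9 falls below it — price never covers variable cost, so the firm shuts down and loses only its fixed cost.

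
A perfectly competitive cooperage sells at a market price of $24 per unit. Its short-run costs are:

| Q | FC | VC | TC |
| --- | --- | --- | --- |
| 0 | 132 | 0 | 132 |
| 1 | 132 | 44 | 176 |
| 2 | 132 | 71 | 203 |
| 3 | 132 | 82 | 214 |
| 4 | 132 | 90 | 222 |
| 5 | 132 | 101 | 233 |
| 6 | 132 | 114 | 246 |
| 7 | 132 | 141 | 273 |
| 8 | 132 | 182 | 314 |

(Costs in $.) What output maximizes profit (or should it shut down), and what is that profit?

Compute π = P·Q − TC at each output: Q=0: -132; Q=1: -152; Q=2: -155; Q=3: -142; Q=4: -126; Q=5: -113; Q=6: -102; Q=7: -105; Q=8: -122.
Profit is maximized at Q = 6. AVC there is 114/6 = $19 ≤ P, so producing beats shutting down (which would give -$132).

Q = 6; profit = -$102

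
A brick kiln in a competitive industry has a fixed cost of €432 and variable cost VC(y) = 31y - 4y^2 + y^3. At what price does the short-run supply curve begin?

The firm shuts down when price falls below the minimum of average variable cost. AVC = VC/y = 31 - 4y + y^2.
dAVC/dy = -4 + 2y = 0 gives y = 2. min AVC = 31 - 4·2 + 2^2 = 27.
The firm shuts down for any P below €27.

€27 per unit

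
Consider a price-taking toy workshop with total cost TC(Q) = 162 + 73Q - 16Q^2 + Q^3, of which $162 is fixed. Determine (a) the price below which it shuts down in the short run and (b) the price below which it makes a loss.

Shutdown price = $9; break-even price = $28

Shutdown price = min AVC. AVC = 73 - 16Q + Q^2, with vertex at Q = 8 and minimum $9.
ATC = 162/Q + 73 - 16Q + Q^2. Setting dATC/dQ = −162/Q^2 − 16 + 2Q = 0 gives Q = 9 (since 2·9^3 − 16·9^2 = 162).
min ATC = 162/9 + 73 − 16·9 + 9^2 = $28. That is the break-even price.
Between these two prices the firm operates at a loss; above $28 it earns a profit.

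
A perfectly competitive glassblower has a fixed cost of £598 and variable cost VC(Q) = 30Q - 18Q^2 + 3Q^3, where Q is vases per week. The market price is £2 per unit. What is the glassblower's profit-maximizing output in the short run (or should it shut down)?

From TC, MC = TC'(Q) = 30 - 36Q + 9Q^2 and AVC = VC/Q = 30 - 18Q + 3Q^2.
AVC hits its minimum where MC = AVC, at Q = 3, giving min AVC = 30 - 18·3 + 3·3^2 = £3.
Since P = £2 < min AVC = £3, price fails to cover variable cost at any output.
Shutting down limits the loss to fixed cost, £598.

Shut down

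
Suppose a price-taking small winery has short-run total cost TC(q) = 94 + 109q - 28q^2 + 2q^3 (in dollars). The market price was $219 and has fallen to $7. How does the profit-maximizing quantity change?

Output falls from 11 to 0 (the firm shuts down)

AVC = 109 - 28q + 2q^2, minimized at q = 7 where min AVC = $11. MC = 109 - 56q + 6q^2.
At P = $219 ≥ min AVC, set P = MC on the rising branch: q = 11.
At P = $7 < min AVC = $11, price no longer covers variable cost at any output, so the firm shuts down: q = 0.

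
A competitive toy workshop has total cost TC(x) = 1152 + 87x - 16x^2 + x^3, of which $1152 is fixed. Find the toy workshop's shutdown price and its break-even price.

Shutdown price = $23; break-even price = $135

AVC = 87 - 16x + x^2; minimized at x = 8, giving min AVC = $23. That is the shutdown price.
ATC = 1152/x + 87 - 16x + x^2. Setting dATC/dx = −1152/x^2 − 16 + 2x = 0 gives x = 12 (since 2·12^3 − 16·12^2 = 1152).
min ATC = 1152/12 + 87 − 16·12 + 12^2 = $135. That is the break-even price.
For $23 ≤ P < $135 the firm produces at a loss; below $23 it shuts down.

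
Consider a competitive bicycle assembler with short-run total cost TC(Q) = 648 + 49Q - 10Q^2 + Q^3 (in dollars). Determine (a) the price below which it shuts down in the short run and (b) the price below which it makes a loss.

Shutdown price = $24; break-even price = $112

Shutdown price = min AVC. AVC = 49 - 10Q + Q^2, with vertex at Q = 5 and minimum $24.
ATC = 648/Q + 49 - 10Q + Q^2. Setting dATC/dQ = −648/Q^2 − 10 + 2Q = 0 gives Q = 9 (since 2·9^3 − 10·9^2 = 648).
min ATC = 648/9 + 49 − 10·9 + 9^2 = $112. That is the break-even price.
For $24 ≤ P < $112 the firm produces at a loss; below $24 it shuts down.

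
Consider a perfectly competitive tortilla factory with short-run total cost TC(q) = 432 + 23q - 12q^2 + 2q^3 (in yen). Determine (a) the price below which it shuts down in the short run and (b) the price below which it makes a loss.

Shutdown price = ¥5; break-even price = ¥95

Shutdown price = min AVC. AVC = 23 - 12q + 2q^2, with vertex at q = 3 and minimum ¥5.
ATC = 432/q + 23 - 12q + 2q^2. Setting dATC/dq = −432/q^2 − 12 + 4q = 0 gives q = 6 (since 4·6^3 − 12·6^2 = 432).
min ATC = 432/6 + 23 − 12·6 + 2·6^2 = ¥95. That is the break-even price.
Between these two prices the firm operates at a loss; above ¥95 it earns a profit.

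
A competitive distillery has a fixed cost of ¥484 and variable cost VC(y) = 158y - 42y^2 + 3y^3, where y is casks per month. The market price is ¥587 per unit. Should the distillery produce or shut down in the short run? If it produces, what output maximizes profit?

Strip out fixed cost: VC = 158y - 42y^2 + 3y^3. Then AVC = 158 - 42y + 3y^2 and MC = 158 - 84y + 9y^2.
The AVC parabola has its vertex at y = 42/6 = 7, where AVC = 158 - 42·7 + 3·7^2 = ¥11.
Since P = ¥587 ≥ min AVC = ¥11, price covers variable cost and the firm should produce.
Set P = MC: 587 = 158 - 84y + 9y^2 → -429 - 84y + 9y^2 = 0. The roots are y = -11/3 and y = 13; the profit-maximizing output is on the rising part of MC, so y* = 13.
Check: AVC at y = 13 is ¥119 ≤ P, so revenue covers variable cost.
Profit = P·y − TC = 587·13 − 2031 = ¥5600.

Produce at y = 13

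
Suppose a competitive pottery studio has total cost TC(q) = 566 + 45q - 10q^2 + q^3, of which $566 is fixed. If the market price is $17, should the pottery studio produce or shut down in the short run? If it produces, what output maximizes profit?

Variable cost is VC = 45q - 10q^2 + q^3, so AVC = VC/q = 45 - 10q + q^2 and MC = dTC/dq = 45 - 20q + 3q^2.
AVC hits its minimum where MC = AVC, at q = 5, giving min AVC = 45 - 10·5 + 5^2 = $20.
P = $17 lies below min AVC = $20; no output level covers variable cost.
Shutting down limits the loss to fixed cost, $566.

Shut down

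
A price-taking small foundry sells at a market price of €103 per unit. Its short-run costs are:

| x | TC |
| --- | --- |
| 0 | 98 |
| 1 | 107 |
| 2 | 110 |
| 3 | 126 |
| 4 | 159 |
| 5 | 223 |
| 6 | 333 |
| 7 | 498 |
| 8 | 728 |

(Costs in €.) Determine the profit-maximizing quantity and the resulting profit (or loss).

Profit at each row (π = 103x − TC): x=0: -98; x=1: -4; x=2: 96; x=3: 183; x=4: 253; x=5: 292; x=6: 285; x=7: 223; x=8: 96.
Profit is maximized at x = 5. AVC there is 125/5 = €25 ≤ P, so producing beats shutting down (which would give -€98).

x = 5; profit = €292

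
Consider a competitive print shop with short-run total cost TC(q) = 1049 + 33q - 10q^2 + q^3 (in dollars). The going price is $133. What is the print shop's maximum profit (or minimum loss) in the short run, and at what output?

Profit = -$49 at q = 10

AVC = 33 - 10q + q^2; min AVC = $8 at q = 5. Since P = $133 ≥ min AVC, the firm produces.
MC = 33 - 20q + 3q^2. Setting P = MC and taking the root on the rising branch gives q* = 10.
TR = 133·10 = 1330. TC = 1049 + 330 = 1379. Profit = 1330 − 1379 = -$49.
By producing, the firm covers all variable cost plus $1000 of fixed cost; shutting down would lose the full $1049.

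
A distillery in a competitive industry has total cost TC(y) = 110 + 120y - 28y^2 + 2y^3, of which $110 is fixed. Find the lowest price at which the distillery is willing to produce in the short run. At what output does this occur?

$22 per unit, at y = 7

Short-run supply begins at min AVC. From VC = 120y - 28y^2 + 2y^3, AVC = 120 - 28y + 2y^2.
dAVC/dy = -28 + 4y = 0 gives y = 7. min AVC = 120 - 28·7 + 2·7^2 = 22.
So the shutdown price is $22.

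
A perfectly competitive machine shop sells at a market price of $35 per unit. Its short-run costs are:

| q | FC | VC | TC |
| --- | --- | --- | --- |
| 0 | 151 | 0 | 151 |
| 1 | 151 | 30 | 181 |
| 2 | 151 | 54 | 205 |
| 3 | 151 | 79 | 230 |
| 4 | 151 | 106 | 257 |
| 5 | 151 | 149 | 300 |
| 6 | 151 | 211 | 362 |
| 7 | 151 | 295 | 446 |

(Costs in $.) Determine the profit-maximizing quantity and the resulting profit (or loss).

q = 4; profit = -$117

Profit at each row (π = 35q − TC): q=0: -151; q=1: -146; q=2: -135; q=3: -125; q=4: -117; q=5: -125; q=6: -152; q=7: -201.
Profit is maximized at q = 4. AVC there is 106/4 = $26.50 ≤ P, so producing beats shutting down (which would give -$151).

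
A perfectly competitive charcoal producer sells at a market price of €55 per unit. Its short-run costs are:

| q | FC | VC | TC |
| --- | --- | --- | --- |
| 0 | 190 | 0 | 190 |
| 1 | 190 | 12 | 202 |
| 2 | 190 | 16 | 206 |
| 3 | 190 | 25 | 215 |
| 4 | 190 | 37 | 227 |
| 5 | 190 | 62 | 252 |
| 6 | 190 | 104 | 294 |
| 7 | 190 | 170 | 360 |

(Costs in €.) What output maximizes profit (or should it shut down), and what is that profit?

q = 6; profit = €36

Profit at each row (π = 55q − TC): q=0: -190; q=1: -147; q=2: -96; q=3: -50; q=4: -7; q=5: 23; q=6: 36; q=7: 25.
Profit is maximized at q = 6. AVC there is 104/6 = €17.33 ≤ P, so producing beats shutting down (which would give -€190).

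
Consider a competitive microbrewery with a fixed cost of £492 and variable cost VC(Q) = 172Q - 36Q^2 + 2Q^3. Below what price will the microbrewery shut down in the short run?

£10 per unit

Short-run supply begins at min AVC. From VC = 172Q - 36Q^2 + 2Q^3, AVC = 172 - 36Q + 2Q^2.
At the minimum of AVC, MC = AVC. MC = 172 - 72Q + 6Q^2; setting MC = AVC gives 4Q^2 - 36Q = 0, so Q = 9. min AVC = 10.
The firm shuts down for any P below £10.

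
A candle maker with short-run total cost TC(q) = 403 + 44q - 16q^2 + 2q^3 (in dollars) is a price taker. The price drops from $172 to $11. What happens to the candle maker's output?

AVC = 44 - 16q + 2q^2, minimized at q = 4 where min AVC = $12. MC = 44 - 32q + 6q^2.
With P = $172 above the shutdown price, P = MC gives q = 8.
At P = $11 < min AVC = $12, price no longer covers variable cost at any output, so the firm shuts down: q = 0.

Output falls from 8 to 0 (the firm shuts down)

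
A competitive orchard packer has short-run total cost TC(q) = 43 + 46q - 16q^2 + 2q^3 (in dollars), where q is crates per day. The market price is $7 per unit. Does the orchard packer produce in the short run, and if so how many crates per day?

Shut down

From TC, MC = TC'(q) = 46 - 32q + 6q^2 and AVC = VC/q = 46 - 16q + 2q^2.
AVC is minimized where dAVC/dq = -16 + 4q = 0, at q = 4; min AVC = 46 - 16·4 + 2·4^2 = $14.
P = $7 lies below min AVC = $14; no output level covers variable cost.
Shutting down limits the loss to fixed cost, $43.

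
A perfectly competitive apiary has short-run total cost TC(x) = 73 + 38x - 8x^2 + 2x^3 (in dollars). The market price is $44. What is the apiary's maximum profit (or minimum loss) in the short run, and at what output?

AVC = 38 - 8x + 2x^2 has its minimum $30 at x = 2; price $44 clears that bar, so the firm operates.
MC = 38 - 16x + 6x^2. Setting P = MC and taking the root on the rising branch gives x* = 3.
TR = 44·3 = 132. TC = 73 + 96 = 169. Profit = 132 − 169 = -$37.
That loss of $37 beats the $73 the firm would lose by shutting down; producing recovers $36 of fixed cost.

Profit = -$37 at x = 3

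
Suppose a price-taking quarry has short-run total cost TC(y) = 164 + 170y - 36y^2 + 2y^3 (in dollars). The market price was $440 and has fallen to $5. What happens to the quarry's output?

MC = 170 - 72y + 6y^2; the shutdown threshold is min AVC = $8 (at y = 9).
With P = $440 above the shutdown price, P = MC gives y = 15.
At P = $5 < min AVC = $8, price no longer covers variable cost at any output, so the firm shuts down: y = 0.

Output falls from 15 to 0 (the firm shuts down)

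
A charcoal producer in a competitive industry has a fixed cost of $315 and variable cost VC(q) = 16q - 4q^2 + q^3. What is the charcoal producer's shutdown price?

Short-run supply begins at min AVC. From VC = 16q - 4q^2 + q^3, AVC = 16 - 4q + q^2.
At the minimum of AVC, MC = AVC. MC = 16 - 8q + 3q^2; setting MC = AVC gives 2q^2 - 4q = 0, so q = 2. min AVC = 12.
So the shutdown price is $12.

$12 per unit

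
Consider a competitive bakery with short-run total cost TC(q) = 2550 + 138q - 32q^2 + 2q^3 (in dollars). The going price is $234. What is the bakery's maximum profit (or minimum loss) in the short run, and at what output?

Profit = -$246 at q = 12

AVC = 138 - 32q + 2q^2; min AVC = $10 at q = 8. Since P = $234 ≥ min AVC, the firm produces.
With MC = 138 - 64q + 6q^2, P = MC on the upward-sloping part at q* = 12.
TR = 234·12 = 2808. TC = 2550 + 504 = 3054. Profit = 2808 − 3054 = -$246.
That loss of $246 beats the $2550 the firm would lose by shutting down; producing recovers $2304 of fixed cost.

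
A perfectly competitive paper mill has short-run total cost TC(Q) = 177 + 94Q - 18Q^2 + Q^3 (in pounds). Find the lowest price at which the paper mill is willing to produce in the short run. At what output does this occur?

£13 per unit, at Q = 9

The firm shuts down when price falls below the minimum of average variable cost. AVC = VC/Q = 94 - 18Q + Q^2.
dAVC/dQ = -18 + 2Q = 0 gives Q = 9. min AVC = 94 - 18·9 + 9^2 = 13.
For P < £13 the firm produces nothing.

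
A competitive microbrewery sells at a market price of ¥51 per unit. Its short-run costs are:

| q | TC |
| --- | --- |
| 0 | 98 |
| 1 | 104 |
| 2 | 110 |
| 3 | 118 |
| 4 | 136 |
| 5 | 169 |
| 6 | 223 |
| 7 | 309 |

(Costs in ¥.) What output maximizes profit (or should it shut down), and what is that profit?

q = 5; profit = ¥86

Tabulate TR − TC: q=0: -98; q=1: -53; q=2: -8; q=3: 35; q=4: 68; q=5: 86; q=6: 83; q=7: 48.
Profit is maximized at q = 5. AVC there is 71/5 = ¥14.20 ≤ P, so producing beats shutting down (which would give -¥98).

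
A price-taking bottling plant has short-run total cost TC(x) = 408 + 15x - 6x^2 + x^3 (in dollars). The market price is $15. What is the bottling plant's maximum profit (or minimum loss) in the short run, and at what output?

Profit = -$376 at x = 4

AVC = 15 - 6x + x^2 has its minimum $6 at x = 3; price $15 clears that bar, so the firm operates.
With MC = 15 - 12x + 3x^2, P = MC on the upward-sloping part at x* = 4.
TR = 15·4 = 60. TC = 408 + 28 = 436. Profit = 60 − 436 = -$376.
Shutting down would mean losing the fixed cost of $408, so operating at a loss of $376 is better by $32.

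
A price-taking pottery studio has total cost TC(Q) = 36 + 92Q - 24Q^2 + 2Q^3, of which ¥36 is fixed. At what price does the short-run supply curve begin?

¥20 per unit

The shutdown price is the minimum of AVC. VC = 92Q - 24Q^2 + 2Q^3, so AVC = 92 - 24Q + 2Q^2.
At the minimum of AVC, MC = AVC. MC = 92 - 48Q + 6Q^2; setting MC = AVC gives 4Q^2 - 24Q = 0, so Q = 6. min AVC = 20.
The firm shuts down for any P below ¥20.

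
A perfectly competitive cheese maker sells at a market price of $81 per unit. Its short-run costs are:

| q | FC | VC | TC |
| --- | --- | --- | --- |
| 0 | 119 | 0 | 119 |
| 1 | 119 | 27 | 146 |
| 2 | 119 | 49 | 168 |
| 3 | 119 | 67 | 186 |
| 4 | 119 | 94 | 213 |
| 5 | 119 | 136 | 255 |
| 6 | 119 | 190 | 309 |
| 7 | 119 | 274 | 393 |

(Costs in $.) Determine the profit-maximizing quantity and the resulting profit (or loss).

q = 6; profit = $177

Compute π = P·q − TC at each output: q=0: -119; q=1: -65; q=2: -6; q=3: 57; q=4: 111; q=5: 150; q=6: 177; q=7: 174.
Profit is maximized at q = 6. AVC there is 190/6 = $31.67 ≤ P, so producing beats shutting down (which would give -$119).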